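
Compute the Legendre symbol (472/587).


p = 587 is prime, so compute (472/587) with the reciprocity algorithm (Jacobi-symbol steps: pull out 2s via (2/n), flip via reciprocity, reduce):
  pull out 2: (2/587) = -1  (since 587 mod 8 = 3)
  pull out 2: (2/587) = -1  (since 587 mod 8 = 3)
  pull out 2: (2/587) = -1  (since 587 mod 8 = 3)
  reciprocity: (59/587) -> -(587/59)
  reduce: (56/59)
  pull out 2: (2/59) = -1  (since 59 mod 8 = 3)
  pull out 2: (2/59) = -1  (since 59 mod 8 = 3)
  pull out 2: (2/59) = -1  (since 59 mod 8 = 3)
  reciprocity: (7/59) -> -(59/7)
  reduce: (3/7)
  reciprocity: (3/7) -> -(7/3)
  reduce: (1/3)
  (1/3) = 1
Product of signs = -1
(472/587) = -1

-1


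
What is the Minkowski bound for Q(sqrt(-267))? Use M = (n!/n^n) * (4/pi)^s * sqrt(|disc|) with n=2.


d = -267, d mod 4 = 1, so disc(K) = d = -267; |disc(K)| = 267
Imaginary quadratic field, so n = 2, s = r2 = 1, r1 = 0
M = (n!/n^n) * (4/pi)^s * sqrt(|disc(K)|) = (2!/2^2) * (4/pi)^1 * sqrt(267)
= 0.5 * 1.273240 * 16.340135
= 10.4025

10.4025


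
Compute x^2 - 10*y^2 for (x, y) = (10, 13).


x^2 - d*y^2
= 10^2 - 10*13^2
= 100 - 1690
= -1590

-1590


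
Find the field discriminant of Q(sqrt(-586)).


For K = Q(sqrt(d)) with d squarefree: disc(K) = d if d = 1 mod 4, and disc(K) = 4d if d = 2 or 3 mod 4.
Here d = -586, and d mod 4 = 2.
d = 2 mod 4, not 1 (O_K = Z[sqrt(d)]), so disc(K) = 4d = 4 * (-586) = -2344

-2344


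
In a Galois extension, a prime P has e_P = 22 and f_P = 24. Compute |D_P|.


|D_P| = e * f
= 22 * 24
= 528

528


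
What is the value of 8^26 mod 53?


p = 53 is prime and the exponent is (p-1)/2 = 26, so by Euler's criterion 8^26 = (8/53) = +1 or -1 mod 53.
Compute by square-and-multiply:
  26 = 16 + 8 + 2 (binary 11010)
  Repeated squaring mod 53: 8^1 = 8, 8^2 = 11, 8^4 = 15, 8^8 = 13, 8^16 = 10
  8^26 = 8^16 * 8^8 * 8^2 = 10 * 13 * 11 mod 53
    10 * 13 = 130 = 24 mod 53
    24 * 11 = 264 = 52 mod 53
  8^26 = 52 mod 53
Result 52 = p - 1 = -1 mod 53: 8 is a quadratic non-residue mod 53. As a residue in [0, p-1] the value is 52.
8^26 mod 53 = 52

52


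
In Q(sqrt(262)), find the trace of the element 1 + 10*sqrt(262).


Tr(a + b*sqrt(d)) = (a + b*sqrt(d)) + (a - b*sqrt(d)) = 2a
= 2 * (1)
= 2

2


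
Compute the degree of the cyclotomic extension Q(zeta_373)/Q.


The degree equals Euler's totient phi(373).
373 = 373
phi(373) = 372

372


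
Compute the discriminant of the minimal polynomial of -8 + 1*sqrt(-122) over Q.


The element -8 + 1*sqrt(-122) has minimal polynomial:
x^2 + 16*x + 186
Discriminant = (16)^2 - 4*(186)
= 256 - 744
= -488

-488


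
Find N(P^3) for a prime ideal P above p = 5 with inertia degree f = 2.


N(P^a) = p^(a*f)
= 5^(3*2)
= 5^6
= 15625

15625


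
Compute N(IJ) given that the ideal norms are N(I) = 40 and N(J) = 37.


N(IJ) = N(I) * N(J)
= 40 * 37
= 1480

1480


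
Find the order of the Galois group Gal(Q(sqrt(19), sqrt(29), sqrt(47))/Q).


The 3 square roots of distinct primes are multiplicatively independent over Q,
so [K:Q] = 2^3 and Gal(K/Q) is isomorphic to (Z/2Z)^3.
|Gal| = 2^3 = 8

8


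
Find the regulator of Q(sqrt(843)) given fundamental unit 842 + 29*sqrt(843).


epsilon = 842 + 29*sqrt(843)
= 1683.9994
R = ln(1683.9994)
= 7.4289

7.4289


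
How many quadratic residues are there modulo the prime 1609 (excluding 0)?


For prime p, the number of non-zero quadratic residues is (p-1)/2.
= (1609-1)/2
= 804

804


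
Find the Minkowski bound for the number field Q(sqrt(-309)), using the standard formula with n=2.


d = -309, d mod 4 = 3, so disc(K) = 4d = -1236; |disc(K)| = 1236
Imaginary quadratic field, so n = 2, s = r2 = 1, r1 = 0
M = (n!/n^n) * (4/pi)^s * sqrt(|disc(K)|) = (2!/2^2) * (4/pi)^1 * sqrt(1236)
= 0.5 * 1.273240 * 35.156792
= 22.3815

22.3815


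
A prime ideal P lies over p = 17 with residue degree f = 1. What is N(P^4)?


N(P^a) = p^(a*f)
= 17^(4*1)
= 17^4
= 83521

83521


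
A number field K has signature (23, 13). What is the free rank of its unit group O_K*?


By Dirichlet's unit theorem:
rank = r1 + r2 - 1
= 23 + 13 - 1
= 35

35


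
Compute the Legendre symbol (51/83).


p = 83 is prime, so compute (51/83) with the reciprocity algorithm (Jacobi-symbol steps: pull out 2s via (2/n), flip via reciprocity, reduce):
  reciprocity: (51/83) -> -(83/51)
  reduce: (32/51)
  pull out 2: (2/51) = -1  (since 51 mod 8 = 3)
  pull out 2: (2/51) = -1  (since 51 mod 8 = 3)
  pull out 2: (2/51) = -1  (since 51 mod 8 = 3)
  pull out 2: (2/51) = -1  (since 51 mod 8 = 3)
  pull out 2: (2/51) = -1  (since 51 mod 8 = 3)
  (1/51) = 1
Product of signs = 1
(51/83) = 1

1


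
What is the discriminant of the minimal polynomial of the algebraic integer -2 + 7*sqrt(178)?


The element -2 + 7*sqrt(178) has minimal polynomial:
x^2 + 4*x - 8718
Discriminant = (4)^2 - 4*(-8718)
= 16 + 34872
= 34888

34888


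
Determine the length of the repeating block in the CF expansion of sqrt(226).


Run the CF algorithm for sqrt(226).
a_0 = floor(sqrt(226)) = 15; set m_0=0, q_0=1.
Recurrence: m' = q*a - m,  q' = (d - m'^2)/q,  a' = floor((a_0 + m')/q').
  step 1: m=15, q=1, a=30
a_1 = 2*a_0 = 30, so the period closes here.
sqrt(226) = [15; 30]
Period length = 1

1


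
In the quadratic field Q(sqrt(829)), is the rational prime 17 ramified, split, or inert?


K = Q(sqrt(829)). Since d mod 4 = 1, disc(K) = 829.
Check p | disc: 829 mod 17 = 13.
p does not divide disc. Compute Legendre symbol (d/p):
13^((17-1)/2) mod 17 = 1
(d/p) = 1, so p splits: (p) = P*P' with e=1, f=1, g=2.
Therefore p is split.

split


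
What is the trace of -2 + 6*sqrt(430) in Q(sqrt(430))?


Tr(a + b*sqrt(d)) = (a + b*sqrt(d)) + (a - b*sqrt(d)) = 2a
= 2 * (-2)
= -4

-4


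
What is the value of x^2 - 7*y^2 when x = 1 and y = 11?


x^2 - d*y^2
= 1^2 - 7*11^2
= 1 - 847
= -846

-846


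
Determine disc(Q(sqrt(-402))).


For K = Q(sqrt(d)) with d squarefree: disc(K) = d if d = 1 mod 4, and disc(K) = 4d if d = 2 or 3 mod 4.
Here d = -402, and d mod 4 = 2.
d = 2 mod 4, not 1 (O_K = Z[sqrt(d)]), so disc(K) = 4d = 4 * (-402) = -1608

-1608


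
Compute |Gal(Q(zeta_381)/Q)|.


|Gal(Q(zeta_381)/Q)| = phi(381)
= 252

252


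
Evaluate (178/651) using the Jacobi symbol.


Compute (178/651) via quadratic reciprocity:
  pull out 2: (2/651) = -1  (since 651 mod 8 = 3)
  reciprocity: (89/651) -> +(651/89)
  reduce: (28/89)
  pull out 2: (2/89) = +1  (since 89 mod 8 = 1)
  pull out 2: (2/89) = +1  (since 89 mod 8 = 1)
  reciprocity: (7/89) -> +(89/7)
  reduce: (5/7)
  reciprocity: (5/7) -> +(7/5)
  reduce: (2/5)
  pull out 2: (2/5) = -1  (since 5 mod 8 = 5)
  (1/5) = 1
Product of signs = 1

1


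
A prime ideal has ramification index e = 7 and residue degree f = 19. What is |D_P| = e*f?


|D_P| = e * f
= 7 * 19
= 133

133


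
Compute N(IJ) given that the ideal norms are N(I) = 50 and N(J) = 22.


N(IJ) = N(I) * N(J)
= 50 * 22
= 1100

1100


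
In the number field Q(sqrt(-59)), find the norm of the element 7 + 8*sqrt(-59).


N(a + b*sqrt(d)) = a^2 - d*b^2
= (7)^2 - (-59)*(8)^2
= 49 + 3776
= 3825

3825


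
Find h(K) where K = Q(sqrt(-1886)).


K = Q(sqrt(-1886)). d mod 4 = 2, so D = disc(K) = 4d = -7544
h(K) equals the number of primitive reduced positive-definite forms (a, b, c) = a*x^2 + b*x*y + c*y^2 with b^2 - 4ac = D,
where reduced means |b| <= a <= c, with b >= 0 whenever |b| = a or a = c, and primitive means gcd(a, b, c) = 1.
Reduced forces 3a^2 <= |D| = 7544, so 1 <= a <= 50; b must have the parity of D, and c = (b^2 - D)/(4a) must be an integer >= a.
Enumerate a = 1..50, b in [-a, a]:
  a=1: (1, 0, 1886)  [1]
  a=2: (2, 0, 943)  [1]
  a=3: (3, -2, 629), (3, 2, 629)  [2]
  a=4: none
  a=5: (5, -4, 378), (5, 4, 378)  [2]
  a=6: (6, -4, 315), (6, 4, 315)  [2]
  a=7: (7, -4, 270), (7, 4, 270)  [2]
  a=8: none
  a=9: (9, -4, 210), (9, 4, 210)  [2]
  a=10: (10, -4, 189), (10, 4, 189)  [2]
  a=11..12: none
  a=13: (13, -10, 147), (13, 10, 147)  [2]
  a=14: (14, -4, 135), (14, 4, 135)  [2]
  a=15: (15, -14, 129), (15, -4, 126), (15, 4, 126), (15, 14, 129)  [4]
  a=16: none
  a=17: (17, -2, 111), (17, 2, 111)  [2]
  a=18: (18, -4, 105), (18, 4, 105)  [2]
  a=19..20: none
  a=21: (21, -10, 91), (21, -4, 90), (21, 4, 90), (21, 10, 91)  [4]
  a=22: none
  a=23: (23, 0, 82)  [1]
  a=24: none
  a=25: (25, -16, 78), (25, 16, 78)  [2]
  a=26: (26, -16, 75), (26, 16, 75)  [2]
  a=27: (27, -4, 70), (27, 4, 70)  [2]
  a=28: none
  a=29: (29, -24, 70), (29, 24, 70)  [2]
  a=30: (30, -16, 65), (30, -4, 63), (30, 4, 63), (30, 16, 65)  [4]
  a=31: (31, -12, 62), (31, 12, 62)  [2]
  a=32..33: none
  a=34: (34, -32, 63), (34, 32, 63)  [2]
  a=35: (35, -24, 58), (35, -4, 54), (35, 4, 54), (35, 24, 58)  [4]
  a=36: none
  a=37: (37, -2, 51), (37, 2, 51)  [2]
  a=38: none
  a=39: (39, -16, 50), (39, -10, 49), (39, 10, 49), (39, 16, 50)  [4]
  a=40: none
  a=41: (41, 0, 46)  [1]
  a=42: (42, -32, 51), (42, -4, 45), (42, 4, 45), (42, 32, 51)  [4]
  a=43: (43, -14, 45), (43, 14, 45)  [2]
  a=44..50: none
Total reduced forms: 1 + 1 + 2 + 2 + 2 + 2 + 2 + 2 + 2 + 2 + 4 + 2 + 2 + 4 + 1 + 2 + 2 + 2 + 2 + 4 + 2 + 2 + 4 + 2 + 4 + 1 + 4 + 2 = 64
h = 64

64


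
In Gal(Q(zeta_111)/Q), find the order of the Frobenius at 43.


The Frobenius at p in Gal(Q(zeta_n)/Q) = (Z/nZ)* is the class of p, so its order is ord_111(43), the smallest k >= 1 with 43^k = 1 mod 111.
n = 111 = 3 * 37, phi(111) = 72; the order divides phi(n).
Divisors of 72: 1, 2, 3, 4, 6, 8, 9, 12, 18, 24, 36, 72
Repeated squaring mod 111: 43^1 = 43, 43^2 = 73, 43^4 = 1, 43^8 = 1, 43^16 = 1, 43^32 = 1, 43^64 = 1
Test divisors in increasing order:
  k=1: 43^1 = 43 mod 111
  k=2: 43^2 = 73 mod 111
  k=3: 43^3 = 73 * 43 = 31 mod 111
  k=4: 43^4 = 1 mod 111  <- first divisor giving 1
Order = 4

4


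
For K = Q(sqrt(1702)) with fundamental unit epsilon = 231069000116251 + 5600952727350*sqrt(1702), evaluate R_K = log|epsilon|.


epsilon = 231069000116251 + 5600952727350*sqrt(1702)
= 4.6214e+14
R = ln(4.6214e+14)
= 33.7669

33.7669


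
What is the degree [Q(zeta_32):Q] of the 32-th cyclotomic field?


The degree equals Euler's totient phi(32).
32 = 2^5
phi(32) = 16

16


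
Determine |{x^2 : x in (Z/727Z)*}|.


For prime p, the number of non-zero quadratic residues is (p-1)/2.
= (727-1)/2
= 363

363


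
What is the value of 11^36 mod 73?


p = 73 is prime and the exponent is (p-1)/2 = 36, so by Euler's criterion 11^36 = (11/73) = +1 or -1 mod 73.
Compute by square-and-multiply:
  36 = 32 + 4 (binary 100100)
  Repeated squaring mod 73: 11^1 = 11, 11^2 = 48, 11^4 = 41, 11^8 = 2, 11^16 = 4, 11^32 = 16
  11^36 = 11^32 * 11^4 = 16 * 41 mod 73
    16 * 41 = 656 = 72 mod 73
  11^36 = 72 mod 73
Result 72 = p - 1 = -1 mod 73: 11 is a quadratic non-residue mod 73. As a residue in [0, p-1] the value is 72.
11^36 mod 73 = 72

72


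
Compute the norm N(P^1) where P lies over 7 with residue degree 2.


N(P^a) = p^(a*f)
= 7^(1*2)
= 7^2
= 49

49


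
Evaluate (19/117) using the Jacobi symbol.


Compute (19/117) via quadratic reciprocity:
  reciprocity: (19/117) -> +(117/19)
  reduce: (3/19)
  reciprocity: (3/19) -> -(19/3)
  reduce: (1/3)
  (1/3) = 1
Product of signs = -1

-1


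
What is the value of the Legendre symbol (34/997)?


p = 997 is prime, so compute (34/997) with the reciprocity algorithm (Jacobi-symbol steps: pull out 2s via (2/n), flip via reciprocity, reduce):
  pull out 2: (2/997) = -1  (since 997 mod 8 = 5)
  reciprocity: (17/997) -> +(997/17)
  reduce: (11/17)
  reciprocity: (11/17) -> +(17/11)
  reduce: (6/11)
  pull out 2: (2/11) = -1  (since 11 mod 8 = 3)
  reciprocity: (3/11) -> -(11/3)
  reduce: (2/3)
  pull out 2: (2/3) = -1  (since 3 mod 8 = 3)
  (1/3) = 1
Product of signs = 1
(34/997) = 1

1


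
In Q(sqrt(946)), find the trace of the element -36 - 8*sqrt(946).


Tr(a + b*sqrt(d)) = (a + b*sqrt(d)) + (a - b*sqrt(d)) = 2a
= 2 * (-36)
= -72

-72


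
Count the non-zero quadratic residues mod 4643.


For prime p, the number of non-zero quadratic residues is (p-1)/2.
= (4643-1)/2
= 2321

2321


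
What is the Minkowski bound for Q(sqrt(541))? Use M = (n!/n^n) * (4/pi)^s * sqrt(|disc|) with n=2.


d = 541, d mod 4 = 1, so disc(K) = d = 541; |disc(K)| = 541
Real quadratic field, so n = 2, s = r2 = 0, r1 = 2
M = (n!/n^n) * (4/pi)^s * sqrt(|disc(K)|) = (2!/2^2) * (4/pi)^0 * sqrt(541)
= 0.5 * 1.000000 * 23.259407
= 11.6297

11.6297


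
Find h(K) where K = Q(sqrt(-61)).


K = Q(sqrt(-61)). d mod 4 = 3, so D = disc(K) = 4d = -244
h(K) equals the number of primitive reduced positive-definite forms (a, b, c) = a*x^2 + b*x*y + c*y^2 with b^2 - 4ac = D,
where reduced means |b| <= a <= c, with b >= 0 whenever |b| = a or a = c, and primitive means gcd(a, b, c) = 1.
Reduced forces 3a^2 <= |D| = 244, so 1 <= a <= 9; b must have the parity of D, and c = (b^2 - D)/(4a) must be an integer >= a.
Enumerate a = 1..9, b in [-a, a]:
  a=1: (1, 0, 61)  [1]
  a=2: (2, 2, 31)  [1]
  a=3..4: none
  a=5: (5, -4, 13), (5, 4, 13)  [2]
  a=6: none
  a=7: (7, -6, 10), (7, 6, 10)  [2]
  a=8..9: none
Total reduced forms: 1 + 1 + 2 + 2 = 6
h = 6

6


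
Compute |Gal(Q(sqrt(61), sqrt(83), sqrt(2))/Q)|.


The 3 square roots of distinct primes are multiplicatively independent over Q,
so [K:Q] = 2^3 and Gal(K/Q) is isomorphic to (Z/2Z)^3.
|Gal| = 2^3 = 8

8


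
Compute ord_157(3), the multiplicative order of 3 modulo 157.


We want ord_157(3), the smallest k >= 1 with 3^k = 1 mod 157.
n = 157 = 157, phi(157) = 156; the order divides phi(n).
Divisors of 156: 1, 2, 3, 4, 6, 12, 13, 26, 39, 52, 78, 156
Repeated squaring mod 157: 3^1 = 3, 3^2 = 9, 3^4 = 81, 3^8 = 124, 3^16 = 147, 3^32 = 100, 3^64 = 109, 3^128 = 106
Test divisors in increasing order:
  k=1: 3^1 = 3 mod 157
  k=2: 3^2 = 9 mod 157
  k=3: 3^3 = 9 * 3 = 27 mod 157
  k=4: 3^4 = 81 mod 157
  k=6: 3^6 = 81 * 9 = 101 mod 157
  k=12: 3^12 = 124 * 81 = 153 mod 157
  k=13: 3^13 = 124 * 81 * 3 = 145 mod 157
  k=26: 3^26 = 147 * 124 * 9 = 144 mod 157
  k=39: 3^39 = 100 * 81 * 9 * 3 = 156 mod 157
  k=52: 3^52 = 100 * 147 * 81 = 12 mod 157
  k=78: 3^78 = 109 * 124 * 81 * 9 = 1 mod 157  <- first divisor giving 1
Order = 78

78


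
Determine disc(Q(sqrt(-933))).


For K = Q(sqrt(d)) with d squarefree: disc(K) = d if d = 1 mod 4, and disc(K) = 4d if d = 2 or 3 mod 4.
Here d = -933, and d mod 4 = 3.
d = 3 mod 4, not 1 (O_K = Z[sqrt(d)]), so disc(K) = 4d = 4 * (-933) = -3732

-3732


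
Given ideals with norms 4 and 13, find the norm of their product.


N(IJ) = N(I) * N(J)
= 4 * 13
= 52

52


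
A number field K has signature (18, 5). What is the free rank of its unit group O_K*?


By Dirichlet's unit theorem:
rank = r1 + r2 - 1
= 18 + 5 - 1
= 22

22


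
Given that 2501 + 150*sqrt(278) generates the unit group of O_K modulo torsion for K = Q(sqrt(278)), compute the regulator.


epsilon = 2501 + 150*sqrt(278)
= 5001.9998
R = ln(5001.9998)
= 8.5176

8.5176


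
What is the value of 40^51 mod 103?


p = 103 is prime and the exponent is (p-1)/2 = 51, so by Euler's criterion 40^51 = (40/103) = +1 or -1 mod 103.
Compute by square-and-multiply:
  51 = 32 + 16 + 2 + 1 (binary 110011)
  Repeated squaring mod 103: 40^1 = 40, 40^2 = 55, 40^4 = 38, 40^8 = 2, 40^16 = 4, 40^32 = 16
  40^51 = 40^32 * 40^16 * 40^2 * 40^1 = 16 * 4 * 55 * 40 mod 103
    16 * 4 = 64 = 64 mod 103
    64 * 55 = 3520 = 18 mod 103
    18 * 40 = 720 = 102 mod 103
  40^51 = 102 mod 103
Result 102 = p - 1 = -1 mod 103: 40 is a quadratic non-residue mod 103. As a residue in [0, p-1] the value is 102.
40^51 mod 103 = 102

102


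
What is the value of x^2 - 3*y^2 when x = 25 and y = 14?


x^2 - d*y^2
= 25^2 - 3*14^2
= 625 - 588
= 37

37


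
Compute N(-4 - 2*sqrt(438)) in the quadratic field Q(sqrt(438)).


N(a + b*sqrt(d)) = a^2 - d*b^2
= (-4)^2 - (438)*(-2)^2
= 16 - 1752
= -1736

-1736


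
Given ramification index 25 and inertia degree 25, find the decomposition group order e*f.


|D_P| = e * f
= 25 * 25
= 625

625


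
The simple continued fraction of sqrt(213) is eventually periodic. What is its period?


Run the CF algorithm for sqrt(213).
a_0 = floor(sqrt(213)) = 14; set m_0=0, q_0=1.
Recurrence: m' = q*a - m,  q' = (d - m'^2)/q,  a' = floor((a_0 + m')/q').
  step 1: m=14, q=17, a=1
  step 2: m=3, q=12, a=1
  step 3: m=9, q=11, a=2
  step 4: m=13, q=4, a=6
  step 5: m=11, q=23, a=1
  step 6: m=12, q=3, a=8
  step 7: m=12, q=23, a=1
  step 8: m=11, q=4, a=6
  step 9: m=13, q=11, a=2
  step 10: m=9, q=12, a=1
  step 11: m=3, q=17, a=1
  step 12: m=14, q=1, a=28
a_12 = 2*a_0 = 28, so the period closes here.
sqrt(213) = [14; 1, 1, 2, 6, 1, 8, 1, 6, 2, 1, 1, 28]
Period length = 12

12


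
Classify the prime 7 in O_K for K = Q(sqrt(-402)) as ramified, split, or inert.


K = Q(sqrt(-402)). Since d mod 4 = 2, disc(K) = -1608.
Check p | disc: -1608 mod 7 = 2.
p does not divide disc. Compute Legendre symbol (d/p):
4^((7-1)/2) mod 7 = 1
(d/p) = 1, so p splits: (p) = P*P' with e=1, f=1, g=2.
Therefore p is split.

split


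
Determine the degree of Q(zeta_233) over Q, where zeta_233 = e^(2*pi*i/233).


The degree equals Euler's totient phi(233).
233 = 233
phi(233) = 232

232


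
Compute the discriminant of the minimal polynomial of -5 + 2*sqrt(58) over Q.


The element -5 + 2*sqrt(58) has minimal polynomial:
x^2 + 10*x - 207
Discriminant = (10)^2 - 4*(-207)
= 100 + 828
= 928

928


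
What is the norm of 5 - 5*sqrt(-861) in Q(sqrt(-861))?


N(a + b*sqrt(d)) = a^2 - d*b^2
= (5)^2 - (-861)*(-5)^2
= 25 + 21525
= 21550

21550


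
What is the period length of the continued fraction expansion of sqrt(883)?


Run the CF algorithm for sqrt(883).
a_0 = floor(sqrt(883)) = 29; set m_0=0, q_0=1.
Recurrence: m' = q*a - m,  q' = (d - m'^2)/q,  a' = floor((a_0 + m')/q').
  step 1: m=29, q=42, a=1
  step 2: m=13, q=17, a=2
  step 3: m=21, q=26, a=1
  step 4: m=5, q=33, a=1
  step 5: m=28, q=3, a=19
  step 6: m=29, q=14, a=4
  step 7: m=27, q=11, a=5
  step 8: m=28, q=9, a=6
  step 9: m=26, q=23, a=2
  step 10: m=20, q=21, a=2
  step 11: m=22, q=19, a=2
  step 12: m=16, q=33, a=1
  step 13: m=17, q=18, a=2
  step 14: m=19, q=29, a=1
  step 15: m=10, q=27, a=1
  step 16: m=17, q=22, a=2
  step 17: m=27, q=7, a=8
  step 18: m=29, q=6, a=9
  step 19: m=25, q=43, a=1
  step 20: m=18, q=13, a=3
  step 21: m=21, q=34, a=1
  step 22: m=13, q=21, a=2
  step 23: m=29, q=2, a=29
  step 24: m=29, q=21, a=2
  step 25: m=13, q=34, a=1
  step 26: m=21, q=13, a=3
  step 27: m=18, q=43, a=1
  step 28: m=25, q=6, a=9
  step 29: m=29, q=7, a=8
  step 30: m=27, q=22, a=2
  step 31: m=17, q=27, a=1
  step 32: m=10, q=29, a=1
  step 33: m=19, q=18, a=2
  step 34: m=17, q=33, a=1
  step 35: m=16, q=19, a=2
  step 36: m=22, q=21, a=2
  step 37: m=20, q=23, a=2
  step 38: m=26, q=9, a=6
  step 39: m=28, q=11, a=5
  step 40: m=27, q=14, a=4
  step 41: m=29, q=3, a=19
  step 42: m=28, q=33, a=1
  step 43: m=5, q=26, a=1
  step 44: m=21, q=17, a=2
  step 45: m=13, q=42, a=1
  step 46: m=29, q=1, a=58
a_46 = 2*a_0 = 58, so the period closes here.
sqrt(883) = [29; 1, 2, 1, 1, 19, 4, 5, 6, 2, 2, 2, 1, 2, 1, 1, 2, 8, 9, 1, 3, 1, 2, 29, 2, 1, 3, 1, 9, 8, 2, 1, 1, 2, 1, 2, 2, 2, 6, 5, 4, 19, 1, 1, 2, 1, 58]
Period length = 46

46


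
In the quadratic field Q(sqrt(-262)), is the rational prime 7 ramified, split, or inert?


K = Q(sqrt(-262)). Since d mod 4 = 2, disc(K) = -1048.
Check p | disc: -1048 mod 7 = 2.
p does not divide disc. Compute Legendre symbol (d/p):
4^((7-1)/2) mod 7 = 1
(d/p) = 1, so p splits: (p) = P*P' with e=1, f=1, g=2.
Therefore p is split.

split


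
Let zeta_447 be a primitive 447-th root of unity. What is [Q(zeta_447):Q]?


The degree equals Euler's totient phi(447).
447 = 3 * 149
phi(447) = 296

296


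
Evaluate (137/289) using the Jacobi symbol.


Compute (137/289) via quadratic reciprocity:
  reciprocity: (137/289) -> +(289/137)
  reduce: (15/137)
  reciprocity: (15/137) -> +(137/15)
  reduce: (2/15)
  pull out 2: (2/15) = +1  (since 15 mod 8 = 7)
  (1/15) = 1
Product of signs = 1

1


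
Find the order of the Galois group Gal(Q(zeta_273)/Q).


|Gal(Q(zeta_273)/Q)| = phi(273)
= 144

144


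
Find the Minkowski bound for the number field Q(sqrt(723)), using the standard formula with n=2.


d = 723, d mod 4 = 3, so disc(K) = 4d = 2892; |disc(K)| = 2892
Real quadratic field, so n = 2, s = r2 = 0, r1 = 2
M = (n!/n^n) * (4/pi)^s * sqrt(|disc(K)|) = (2!/2^2) * (4/pi)^0 * sqrt(2892)
= 0.5 * 1.000000 * 53.777319
= 26.8887

26.8887


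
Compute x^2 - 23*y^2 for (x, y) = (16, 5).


x^2 - d*y^2
= 16^2 - 23*5^2
= 256 - 575
= -319

-319


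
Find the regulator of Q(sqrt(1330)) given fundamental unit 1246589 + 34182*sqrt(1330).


epsilon = 1246589 + 34182*sqrt(1330)
= 2.4932e+06
R = ln(2.4932e+06)
= 14.7291

14.7291


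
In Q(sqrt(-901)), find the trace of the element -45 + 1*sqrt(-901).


Tr(a + b*sqrt(d)) = (a + b*sqrt(d)) + (a - b*sqrt(d)) = 2a
= 2 * (-45)
= -90

-90


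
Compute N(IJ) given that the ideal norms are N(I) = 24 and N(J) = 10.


N(IJ) = N(I) * N(J)
= 24 * 10
= 240

240


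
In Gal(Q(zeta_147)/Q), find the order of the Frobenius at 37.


The Frobenius at p in Gal(Q(zeta_n)/Q) = (Z/nZ)* is the class of p, so its order is ord_147(37), the smallest k >= 1 with 37^k = 1 mod 147.
n = 147 = 3 * 7^2, phi(147) = 84; the order divides phi(n).
Divisors of 84: 1, 2, 3, 4, 6, 7, 12, 14, 21, 28, 42, 84
Repeated squaring mod 147: 37^1 = 37, 37^2 = 46, 37^4 = 58, 37^8 = 130, 37^16 = 142, 37^32 = 25, 37^64 = 37
Test divisors in increasing order:
  k=1: 37^1 = 37 mod 147
  k=2: 37^2 = 46 mod 147
  k=3: 37^3 = 46 * 37 = 85 mod 147
  k=4: 37^4 = 58 mod 147
  k=6: 37^6 = 58 * 46 = 22 mod 147
  k=7: 37^7 = 58 * 46 * 37 = 79 mod 147
  k=12: 37^12 = 130 * 58 = 43 mod 147
  k=14: 37^14 = 130 * 58 * 46 = 67 mod 147
  k=21: 37^21 = 142 * 58 * 37 = 1 mod 147  <- first divisor giving 1
Order = 21

21


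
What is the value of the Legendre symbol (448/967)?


p = 967 is prime, so compute (448/967) with the reciprocity algorithm (Jacobi-symbol steps: pull out 2s via (2/n), flip via reciprocity, reduce):
  pull out 2: (2/967) = +1  (since 967 mod 8 = 7)
  pull out 2: (2/967) = +1  (since 967 mod 8 = 7)
  pull out 2: (2/967) = +1  (since 967 mod 8 = 7)
  pull out 2: (2/967) = +1  (since 967 mod 8 = 7)
  pull out 2: (2/967) = +1  (since 967 mod 8 = 7)
  pull out 2: (2/967) = +1  (since 967 mod 8 = 7)
  reciprocity: (7/967) -> -(967/7)
  reduce: (1/7)
  (1/7) = 1
Product of signs = -1
(448/967) = -1

-1


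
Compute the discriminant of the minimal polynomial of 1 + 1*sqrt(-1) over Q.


The element 1 + 1*sqrt(-1) has minimal polynomial:
x^2 - 2*x + 2
Discriminant = (-2)^2 - 4*(2)
= 4 - 8
= -4

-4


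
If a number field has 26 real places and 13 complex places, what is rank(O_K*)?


By Dirichlet's unit theorem:
rank = r1 + r2 - 1
= 26 + 13 - 1
= 38

38


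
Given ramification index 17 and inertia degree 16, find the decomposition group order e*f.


|D_P| = e * f
= 17 * 16
= 272

272


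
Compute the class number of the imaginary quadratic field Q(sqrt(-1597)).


K = Q(sqrt(-1597)). d mod 4 = 3, so D = disc(K) = 4d = -6388
h(K) equals the number of primitive reduced positive-definite forms (a, b, c) = a*x^2 + b*x*y + c*y^2 with b^2 - 4ac = D,
where reduced means |b| <= a <= c, with b >= 0 whenever |b| = a or a = c, and primitive means gcd(a, b, c) = 1.
Reduced forces 3a^2 <= |D| = 6388, so 1 <= a <= 46; b must have the parity of D, and c = (b^2 - D)/(4a) must be an integer >= a.
Enumerate a = 1..46, b in [-a, a]:
  a=1: (1, 0, 1597)  [1]
  a=2: (2, 2, 799)  [1]
  a=3..10: none
  a=11: (11, -6, 146), (11, 6, 146)  [2]
  a=12..16: none
  a=17: (17, -2, 94), (17, 2, 94)  [2]
  a=18..21: none
  a=22: (22, -6, 73), (22, 6, 73)  [2]
  a=23: (23, -12, 71), (23, 12, 71)  [2]
  a=24..33: none
  a=34: (34, -2, 47), (34, 2, 47)  [2]
  a=35..40: none
  a=41: (41, -34, 46), (41, 34, 46)  [2]
  a=42..46: none
Total reduced forms: 1 + 1 + 2 + 2 + 2 + 2 + 2 + 2 = 14
h = 14

14


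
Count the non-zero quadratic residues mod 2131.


For prime p, the number of non-zero quadratic residues is (p-1)/2.
= (2131-1)/2
= 1065

1065


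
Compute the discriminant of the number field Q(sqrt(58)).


For K = Q(sqrt(d)) with d squarefree: disc(K) = d if d = 1 mod 4, and disc(K) = 4d if d = 2 or 3 mod 4.
Here d = 58, and d mod 4 = 2.
d = 2 mod 4, not 1 (O_K = Z[sqrt(d)]), so disc(K) = 4d = 4 * (58) = 232

232


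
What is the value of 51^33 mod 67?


p = 67 is prime and the exponent is (p-1)/2 = 33, so by Euler's criterion 51^33 = (51/67) = +1 or -1 mod 67.
Compute by square-and-multiply:
  33 = 32 + 1 (binary 100001)
  Repeated squaring mod 67: 51^1 = 51, 51^2 = 55, 51^4 = 10, 51^8 = 33, 51^16 = 17, 51^32 = 21
  51^33 = 51^32 * 51^1 = 21 * 51 mod 67
    21 * 51 = 1071 = 66 mod 67
  51^33 = 66 mod 67
Result 66 = p - 1 = -1 mod 67: 51 is a quadratic non-residue mod 67. As a residue in [0, p-1] the value is 66.
51^33 mod 67 = 66

66


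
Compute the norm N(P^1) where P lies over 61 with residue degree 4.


N(P^a) = p^(a*f)
= 61^(1*4)
= 61^4
= 13845841

13845841


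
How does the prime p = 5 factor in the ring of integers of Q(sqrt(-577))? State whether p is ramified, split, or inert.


K = Q(sqrt(-577)). Since d mod 4 = 3, disc(K) = -2308.
Check p | disc: -2308 mod 5 = 2.
p does not divide disc. Compute Legendre symbol (d/p):
3^((5-1)/2) mod 5 = -1
(d/p) = -1, so p is inert: (p) stays prime with e=1, f=2, g=1.
Therefore p is inert.

inert


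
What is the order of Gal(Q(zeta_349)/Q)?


|Gal(Q(zeta_349)/Q)| = phi(349)
= 348

348


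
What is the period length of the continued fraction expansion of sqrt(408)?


Run the CF algorithm for sqrt(408).
a_0 = floor(sqrt(408)) = 20; set m_0=0, q_0=1.
Recurrence: m' = q*a - m,  q' = (d - m'^2)/q,  a' = floor((a_0 + m')/q').
  step 1: m=20, q=8, a=5
  step 2: m=20, q=1, a=40
a_2 = 2*a_0 = 40, so the period closes here.
sqrt(408) = [20; 5, 40]
Period length = 2

2


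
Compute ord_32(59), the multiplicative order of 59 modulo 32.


We want ord_32(59), the smallest k >= 1 with 59^k = 1 mod 32.
n = 32 = 2^5, phi(32) = 16; the order divides phi(n).
Divisors of 16: 1, 2, 4, 8, 16
Repeated squaring mod 32: 59^1 = 27, 59^2 = 25, 59^4 = 17, 59^8 = 1, 59^16 = 1
Test divisors in increasing order:
  k=1: 59^1 = 27 mod 32
  k=2: 59^2 = 25 mod 32
  k=4: 59^4 = 17 mod 32
  k=8: 59^8 = 1 mod 32  <- first divisor giving 1
Order = 8

8


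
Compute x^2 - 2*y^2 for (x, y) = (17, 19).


x^2 - d*y^2
= 17^2 - 2*19^2
= 289 - 722
= -433

-433


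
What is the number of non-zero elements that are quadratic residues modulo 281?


For prime p, the number of non-zero quadratic residues is (p-1)/2.
= (281-1)/2
= 140

140


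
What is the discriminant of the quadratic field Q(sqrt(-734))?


For K = Q(sqrt(d)) with d squarefree: disc(K) = d if d = 1 mod 4, and disc(K) = 4d if d = 2 or 3 mod 4.
Here d = -734, and d mod 4 = 2.
d = 2 mod 4, not 1 (O_K = Z[sqrt(d)]), so disc(K) = 4d = 4 * (-734) = -2936

-2936


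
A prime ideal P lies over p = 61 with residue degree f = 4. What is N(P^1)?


N(P^a) = p^(a*f)
= 61^(1*4)
= 61^4
= 13845841

13845841


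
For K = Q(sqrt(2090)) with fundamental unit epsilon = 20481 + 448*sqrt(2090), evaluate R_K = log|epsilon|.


epsilon = 20481 + 448*sqrt(2090)
= 40962.0000
R = ln(40962.0000)
= 10.6204

10.6204


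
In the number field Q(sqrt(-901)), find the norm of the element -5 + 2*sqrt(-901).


N(a + b*sqrt(d)) = a^2 - d*b^2
= (-5)^2 - (-901)*(2)^2
= 25 + 3604
= 3629

3629


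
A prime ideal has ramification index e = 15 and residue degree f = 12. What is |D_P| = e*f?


|D_P| = e * f
= 15 * 12
= 180

180


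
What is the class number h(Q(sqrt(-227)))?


K = Q(sqrt(-227)). d mod 4 = 1, so D = disc(K) = d = -227
h(K) equals the number of primitive reduced positive-definite forms (a, b, c) = a*x^2 + b*x*y + c*y^2 with b^2 - 4ac = D,
where reduced means |b| <= a <= c, with b >= 0 whenever |b| = a or a = c, and primitive means gcd(a, b, c) = 1.
Reduced forces 3a^2 <= |D| = 227, so 1 <= a <= 8; b must have the parity of D, and c = (b^2 - D)/(4a) must be an integer >= a.
Enumerate a = 1..8, b in [-a, a]:
  a=1: (1, 1, 57)  [1]
  a=2: none
  a=3: (3, -1, 19), (3, 1, 19)  [2]
  a=4..6: none
  a=7: (7, -5, 9), (7, 5, 9)  [2]
  a=8: none
Total reduced forms: 1 + 2 + 2 = 5
h = 5

5


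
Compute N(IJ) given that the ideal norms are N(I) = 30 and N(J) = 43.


N(IJ) = N(I) * N(J)
= 30 * 43
= 1290

1290


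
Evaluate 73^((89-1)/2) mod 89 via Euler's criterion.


p = 89 is prime and the exponent is (p-1)/2 = 44, so by Euler's criterion 73^44 = (73/89) = +1 or -1 mod 89.
Compute by square-and-multiply:
  44 = 32 + 8 + 4 (binary 101100)
  Repeated squaring mod 89: 73^1 = 73, 73^2 = 78, 73^4 = 32, 73^8 = 45, 73^16 = 67, 73^32 = 39
  73^44 = 73^32 * 73^8 * 73^4 = 39 * 45 * 32 mod 89
    39 * 45 = 1755 = 64 mod 89
    64 * 32 = 2048 = 1 mod 89
  73^44 = 1 mod 89
Result 1: 73 is a quadratic residue mod 89.
73^44 mod 89 = 1

1


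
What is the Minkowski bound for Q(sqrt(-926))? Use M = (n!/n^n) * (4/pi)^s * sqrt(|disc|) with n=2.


d = -926, d mod 4 = 2, so disc(K) = 4d = -3704; |disc(K)| = 3704
Imaginary quadratic field, so n = 2, s = r2 = 1, r1 = 0
M = (n!/n^n) * (4/pi)^s * sqrt(|disc(K)|) = (2!/2^2) * (4/pi)^1 * sqrt(3704)
= 0.5 * 1.273240 * 60.860496
= 38.7450

38.7450


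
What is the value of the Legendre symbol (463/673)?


p = 673 is prime, so compute (463/673) with the reciprocity algorithm (Jacobi-symbol steps: pull out 2s via (2/n), flip via reciprocity, reduce):
  reciprocity: (463/673) -> +(673/463)
  reduce: (210/463)
  pull out 2: (2/463) = +1  (since 463 mod 8 = 7)
  reciprocity: (105/463) -> +(463/105)
  reduce: (43/105)
  reciprocity: (43/105) -> +(105/43)
  reduce: (19/43)
  reciprocity: (19/43) -> -(43/19)
  reduce: (5/19)
  reciprocity: (5/19) -> +(19/5)
  reduce: (4/5)
  pull out 2: (2/5) = -1  (since 5 mod 8 = 5)
  pull out 2: (2/5) = -1  (since 5 mod 8 = 5)
  (1/5) = 1
Product of signs = -1
(463/673) = -1

-1


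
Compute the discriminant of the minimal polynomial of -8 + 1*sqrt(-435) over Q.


The element -8 + 1*sqrt(-435) has minimal polynomial:
x^2 + 16*x + 499
Discriminant = (16)^2 - 4*(499)
= 256 - 1996
= -1740

-1740


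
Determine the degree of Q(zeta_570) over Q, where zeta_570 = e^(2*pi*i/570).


The degree equals Euler's totient phi(570).
570 = 2 * 3 * 5 * 19
phi(570) = 144

144


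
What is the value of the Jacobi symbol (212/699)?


Compute (212/699) via quadratic reciprocity:
  pull out 2: (2/699) = -1  (since 699 mod 8 = 3)
  pull out 2: (2/699) = -1  (since 699 mod 8 = 3)
  reciprocity: (53/699) -> +(699/53)
  reduce: (10/53)
  pull out 2: (2/53) = -1  (since 53 mod 8 = 5)
  reciprocity: (5/53) -> +(53/5)
  reduce: (3/5)
  reciprocity: (3/5) -> +(5/3)
  reduce: (2/3)
  pull out 2: (2/3) = -1  (since 3 mod 8 = 3)
  (1/3) = 1
Product of signs = 1

1


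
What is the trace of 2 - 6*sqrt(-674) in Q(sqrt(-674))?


Tr(a + b*sqrt(d)) = (a + b*sqrt(d)) + (a - b*sqrt(d)) = 2a
= 2 * (2)
= 4

4


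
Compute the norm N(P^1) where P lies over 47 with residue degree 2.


N(P^a) = p^(a*f)
= 47^(1*2)
= 47^2
= 2209

2209


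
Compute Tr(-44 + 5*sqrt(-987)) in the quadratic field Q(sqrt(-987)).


Tr(a + b*sqrt(d)) = (a + b*sqrt(d)) + (a - b*sqrt(d)) = 2a
= 2 * (-44)
= -88

-88


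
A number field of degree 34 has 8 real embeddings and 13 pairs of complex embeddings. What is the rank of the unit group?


By Dirichlet's unit theorem:
rank = r1 + r2 - 1
= 8 + 13 - 1
= 20

20


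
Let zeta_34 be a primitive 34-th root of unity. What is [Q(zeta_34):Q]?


The degree equals Euler's totient phi(34).
34 = 2 * 17
phi(34) = 16

16


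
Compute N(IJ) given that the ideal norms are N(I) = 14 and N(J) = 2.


N(IJ) = N(I) * N(J)
= 14 * 2
= 28

28


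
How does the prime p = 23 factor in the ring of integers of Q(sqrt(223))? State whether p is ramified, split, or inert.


K = Q(sqrt(223)). Since d mod 4 = 3, disc(K) = 892.
Check p | disc: 892 mod 23 = 18.
p does not divide disc. Compute Legendre symbol (d/p):
16^((23-1)/2) mod 23 = 1
(d/p) = 1, so p splits: (p) = P*P' with e=1, f=1, g=2.
Therefore p is split.

split


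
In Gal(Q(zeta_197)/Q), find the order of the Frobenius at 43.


The Frobenius at p in Gal(Q(zeta_n)/Q) = (Z/nZ)* is the class of p, so its order is ord_197(43), the smallest k >= 1 with 43^k = 1 mod 197.
n = 197 = 197, phi(197) = 196; the order divides phi(n).
Divisors of 196: 1, 2, 4, 7, 14, 28, 49, 98, 196
Repeated squaring mod 197: 43^1 = 43, 43^2 = 76, 43^4 = 63, 43^8 = 29, 43^16 = 53, 43^32 = 51, 43^64 = 40, 43^128 = 24
Test divisors in increasing order:
  k=1: 43^1 = 43 mod 197
  k=2: 43^2 = 76 mod 197
  k=4: 43^4 = 63 mod 197
  k=7: 43^7 = 63 * 76 * 43 = 19 mod 197
  k=14: 43^14 = 29 * 63 * 76 = 164 mod 197
  k=28: 43^28 = 53 * 29 * 63 = 104 mod 197
  k=49: 43^49 = 51 * 53 * 43 = 196 mod 197
  k=98: 43^98 = 40 * 51 * 76 = 1 mod 197  <- first divisor giving 1
Order = 98

98


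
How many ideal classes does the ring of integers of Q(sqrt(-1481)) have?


K = Q(sqrt(-1481)). d mod 4 = 3, so D = disc(K) = 4d = -5924
h(K) equals the number of primitive reduced positive-definite forms (a, b, c) = a*x^2 + b*x*y + c*y^2 with b^2 - 4ac = D,
where reduced means |b| <= a <= c, with b >= 0 whenever |b| = a or a = c, and primitive means gcd(a, b, c) = 1.
Reduced forces 3a^2 <= |D| = 5924, so 1 <= a <= 44; b must have the parity of D, and c = (b^2 - D)/(4a) must be an integer >= a.
Enumerate a = 1..44, b in [-a, a]:
  a=1: (1, 0, 1481)  [1]
  a=2: (2, 2, 741)  [1]
  a=3: (3, -2, 494), (3, 2, 494)  [2]
  a=4: none
  a=5: (5, -4, 297), (5, 4, 297)  [2]
  a=6: (6, -2, 247), (6, 2, 247)  [2]
  a=7..8: none
  a=9: (9, -4, 165), (9, 4, 165)  [2]
  a=10: (10, -6, 149), (10, 6, 149)  [2]
  a=11: (11, -4, 135), (11, 4, 135)  [2]
  a=12: none
  a=13: (13, -2, 114), (13, 2, 114)  [2]
  a=14: none
  a=15: (15, -14, 102), (15, -4, 99), (15, 4, 99), (15, 14, 102)  [4]
  a=16: none
  a=17: (17, -14, 90), (17, 14, 90)  [2]
  a=18: (18, -14, 85), (18, 14, 85)  [2]
  a=19: (19, -2, 78), (19, 2, 78)  [2]
  a=20..21: none
  a=22: (22, -18, 71), (22, 18, 71)  [2]
  a=23..24: none
  a=25: (25, -24, 65), (25, 24, 65)  [2]
  a=26: (26, -2, 57), (26, 2, 57)  [2]
  a=27: (27, -4, 55), (27, 4, 55)  [2]
  a=28..29: none
  a=30: (30, -26, 55), (30, -14, 51), (30, 14, 51), (30, 26, 55)  [4]
  a=31: (31, -20, 51), (31, 20, 51)  [2]
  a=32: none
  a=33: (33, -26, 50), (33, -4, 45), (33, 4, 45), (33, 26, 50)  [4]
  a=34: (34, -14, 45), (34, 14, 45)  [2]
  a=35..36: none
  a=37: (37, -12, 41), (37, 12, 41)  [2]
  a=38: (38, -2, 39), (38, 2, 39)  [2]
  a=39: (39, -28, 43), (39, 28, 43)  [2]
  a=40..44: none
Total reduced forms: 1 + 1 + 2 + 2 + 2 + 2 + 2 + 2 + 2 + 4 + 2 + 2 + 2 + 2 + 2 + 2 + 2 + 4 + 2 + 4 + 2 + 2 + 2 + 2 = 52
h = 52

52


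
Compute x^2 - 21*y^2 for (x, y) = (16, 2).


x^2 - d*y^2
= 16^2 - 21*2^2
= 256 - 84
= 172

172


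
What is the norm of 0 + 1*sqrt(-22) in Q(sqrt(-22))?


N(a + b*sqrt(d)) = a^2 - d*b^2
= (0)^2 - (-22)*(1)^2
= 0 + 22
= 22

22


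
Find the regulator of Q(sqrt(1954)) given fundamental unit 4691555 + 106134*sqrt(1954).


epsilon = 4691555 + 106134*sqrt(1954)
= 9.3831e+06
R = ln(9.3831e+06)
= 16.0544

16.0544


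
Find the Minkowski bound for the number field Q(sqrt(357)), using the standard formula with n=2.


d = 357, d mod 4 = 1, so disc(K) = d = 357; |disc(K)| = 357
Real quadratic field, so n = 2, s = r2 = 0, r1 = 2
M = (n!/n^n) * (4/pi)^s * sqrt(|disc(K)|) = (2!/2^2) * (4/pi)^0 * sqrt(357)
= 0.5 * 1.000000 * 18.894444
= 9.4472

9.4472


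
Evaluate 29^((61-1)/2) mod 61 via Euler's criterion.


p = 61 is prime and the exponent is (p-1)/2 = 30, so by Euler's criterion 29^30 = (29/61) = +1 or -1 mod 61.
Compute by square-and-multiply:
  30 = 16 + 8 + 4 + 2 (binary 11110)
  Repeated squaring mod 61: 29^1 = 29, 29^2 = 48, 29^4 = 47, 29^8 = 13, 29^16 = 47
  29^30 = 29^16 * 29^8 * 29^4 * 29^2 = 47 * 13 * 47 * 48 mod 61
    47 * 13 = 611 = 1 mod 61
    1 * 47 = 47 = 47 mod 61
    47 * 48 = 2256 = 60 mod 61
  29^30 = 60 mod 61
Result 60 = p - 1 = -1 mod 61: 29 is a quadratic non-residue mod 61. As a residue in [0, p-1] the value is 60.
29^30 mod 61 = 60

60


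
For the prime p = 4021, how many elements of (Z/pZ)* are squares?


For prime p, the number of non-zero quadratic residues is (p-1)/2.
= (4021-1)/2
= 2010

2010


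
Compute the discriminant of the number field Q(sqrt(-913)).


For K = Q(sqrt(d)) with d squarefree: disc(K) = d if d = 1 mod 4, and disc(K) = 4d if d = 2 or 3 mod 4.
Here d = -913, and d mod 4 = 3.
d = 3 mod 4, not 1 (O_K = Z[sqrt(d)]), so disc(K) = 4d = 4 * (-913) = -3652

-3652


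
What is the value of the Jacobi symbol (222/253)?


Compute (222/253) via quadratic reciprocity:
  pull out 2: (2/253) = -1  (since 253 mod 8 = 5)
  reciprocity: (111/253) -> +(253/111)
  reduce: (31/111)
  reciprocity: (31/111) -> -(111/31)
  reduce: (18/31)
  pull out 2: (2/31) = +1  (since 31 mod 8 = 7)
  reciprocity: (9/31) -> +(31/9)
  reduce: (4/9)
  pull out 2: (2/9) = +1  (since 9 mod 8 = 1)
  pull out 2: (2/9) = +1  (since 9 mod 8 = 1)
  (1/9) = 1
Product of signs = 1

1


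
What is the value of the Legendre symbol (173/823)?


p = 823 is prime, so compute (173/823) with the reciprocity algorithm (Jacobi-symbol steps: pull out 2s via (2/n), flip via reciprocity, reduce):
  reciprocity: (173/823) -> +(823/173)
  reduce: (131/173)
  reciprocity: (131/173) -> +(173/131)
  reduce: (42/131)
  pull out 2: (2/131) = -1  (since 131 mod 8 = 3)
  reciprocity: (21/131) -> +(131/21)
  reduce: (5/21)
  reciprocity: (5/21) -> +(21/5)
  reduce: (1/5)
  (1/5) = 1
Product of signs = -1
(173/823) = -1

-1


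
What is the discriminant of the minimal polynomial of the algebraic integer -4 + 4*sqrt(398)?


The element -4 + 4*sqrt(398) has minimal polynomial:
x^2 + 8*x - 6352
Discriminant = (8)^2 - 4*(-6352)
= 64 + 25408
= 25472

25472


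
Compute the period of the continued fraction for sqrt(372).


Run the CF algorithm for sqrt(372).
a_0 = floor(sqrt(372)) = 19; set m_0=0, q_0=1.
Recurrence: m' = q*a - m,  q' = (d - m'^2)/q,  a' = floor((a_0 + m')/q').
  step 1: m=19, q=11, a=3
  step 2: m=14, q=16, a=2
  step 3: m=18, q=3, a=12
  step 4: m=18, q=16, a=2
  step 5: m=14, q=11, a=3
  step 6: m=19, q=1, a=38
a_6 = 2*a_0 = 38, so the period closes here.
sqrt(372) = [19; 3, 2, 12, 2, 3, 38]
Period length = 6

6


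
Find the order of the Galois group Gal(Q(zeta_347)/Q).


|Gal(Q(zeta_347)/Q)| = phi(347)
= 346

346


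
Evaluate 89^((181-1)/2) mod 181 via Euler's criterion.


p = 181 is prime and the exponent is (p-1)/2 = 90, so by Euler's criterion 89^90 = (89/181) = +1 or -1 mod 181.
Compute by square-and-multiply:
  90 = 64 + 16 + 8 + 2 (binary 1011010)
  Repeated squaring mod 181: 89^1 = 89, 89^2 = 138, 89^4 = 39, 89^8 = 73, 89^16 = 80, 89^32 = 65, 89^64 = 62
  89^90 = 89^64 * 89^16 * 89^8 * 89^2 = 62 * 80 * 73 * 138 mod 181
    62 * 80 = 4960 = 73 mod 181
    73 * 73 = 5329 = 80 mod 181
    80 * 138 = 11040 = 180 mod 181
  89^90 = 180 mod 181
Result 180 = p - 1 = -1 mod 181: 89 is a quadratic non-residue mod 181. As a residue in [0, p-1] the value is 180.
89^90 mod 181 = 180

180


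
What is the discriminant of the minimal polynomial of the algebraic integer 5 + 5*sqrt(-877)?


The element 5 + 5*sqrt(-877) has minimal polynomial:
x^2 - 10*x + 21950
Discriminant = (-10)^2 - 4*(21950)
= 100 - 87800
= -87700

-87700


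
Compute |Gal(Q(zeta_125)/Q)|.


|Gal(Q(zeta_125)/Q)| = phi(125)
= 100

100


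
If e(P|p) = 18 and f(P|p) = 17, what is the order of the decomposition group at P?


|D_P| = e * f
= 18 * 17
= 306

306


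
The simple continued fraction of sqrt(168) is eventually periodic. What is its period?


Run the CF algorithm for sqrt(168).
a_0 = floor(sqrt(168)) = 12; set m_0=0, q_0=1.
Recurrence: m' = q*a - m,  q' = (d - m'^2)/q,  a' = floor((a_0 + m')/q').
  step 1: m=12, q=24, a=1
  step 2: m=12, q=1, a=24
a_2 = 2*a_0 = 24, so the period closes here.
sqrt(168) = [12; 1, 24]
Period length = 2

2
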